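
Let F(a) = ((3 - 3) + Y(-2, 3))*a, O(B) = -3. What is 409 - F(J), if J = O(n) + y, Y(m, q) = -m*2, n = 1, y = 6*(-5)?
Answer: 541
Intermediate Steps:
y = -30
Y(m, q) = -2*m
J = -33 (J = -3 - 30 = -33)
F(a) = 4*a (F(a) = ((3 - 3) - 2*(-2))*a = (0 + 4)*a = 4*a)
409 - F(J) = 409 - 4*(-33) = 409 - 1*(-132) = 409 + 132 = 541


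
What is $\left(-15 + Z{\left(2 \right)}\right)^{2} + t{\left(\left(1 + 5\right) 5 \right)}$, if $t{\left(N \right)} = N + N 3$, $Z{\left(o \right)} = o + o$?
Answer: $241$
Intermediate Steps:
$Z{\left(o \right)} = 2 o$
$t{\left(N \right)} = 4 N$ ($t{\left(N \right)} = N + 3 N = 4 N$)
$\left(-15 + Z{\left(2 \right)}\right)^{2} + t{\left(\left(1 + 5\right) 5 \right)} = \left(-15 + 2 \cdot 2\right)^{2} + 4 \left(1 + 5\right) 5 = \left(-15 + 4\right)^{2} + 4 \cdot 6 \cdot 5 = \left(-11\right)^{2} + 4 \cdot 30 = 121 + 120 = 241$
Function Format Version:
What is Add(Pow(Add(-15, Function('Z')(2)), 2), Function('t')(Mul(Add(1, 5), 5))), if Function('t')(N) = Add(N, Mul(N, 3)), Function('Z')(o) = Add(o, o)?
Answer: 241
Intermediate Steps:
Function('Z')(o) = Mul(2, o)
Function('t')(N) = Mul(4, N) (Function('t')(N) = Add(N, Mul(3, N)) = Mul(4, N))
Add(Pow(Add(-15, Function('Z')(2)), 2), Function('t')(Mul(Add(1, 5), 5))) = Add(Pow(Add(-15, Mul(2, 2)), 2), Mul(4, Mul(Add(1, 5), 5))) = Add(Pow(Add(-15, 4), 2), Mul(4, Mul(6, 5))) = Add(Pow(-11, 2), Mul(4, 30)) = Add(121, 120) = 241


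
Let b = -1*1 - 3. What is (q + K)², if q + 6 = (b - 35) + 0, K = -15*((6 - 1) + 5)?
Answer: 38025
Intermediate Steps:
b = -4 (b = -1 - 3 = -4)
K = -150 (K = -15*(5 + 5) = -15*10 = -150)
q = -45 (q = -6 + ((-4 - 35) + 0) = -6 + (-39 + 0) = -6 - 39 = -45)
(q + K)² = (-45 - 150)² = (-195)² = 38025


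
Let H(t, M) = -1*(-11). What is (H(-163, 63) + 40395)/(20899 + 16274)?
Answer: 40406/37173 ≈ 1.0870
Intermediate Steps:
H(t, M) = 11
(H(-163, 63) + 40395)/(20899 + 16274) = (11 + 40395)/(20899 + 16274) = 40406/37173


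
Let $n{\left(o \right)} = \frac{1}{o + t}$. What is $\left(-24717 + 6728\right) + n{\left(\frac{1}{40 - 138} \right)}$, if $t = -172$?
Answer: $- \frac{303240671}{16857} \approx -17989.0$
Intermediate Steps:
$n{\left(o \right)} = \frac{1}{-172 + o}$ ($n{\left(o \right)} = \frac{1}{o - 172} = \frac{1}{-172 + o}$)
$\left(-24717 + 6728\right) + n{\left(\frac{1}{40 - 138} \right)} = \left(-24717 + 6728\right) + \frac{1}{-172 + \frac{1}{40 - 138}} = -17989 + \frac{1}{-172 + \frac{1}{-98}} = -17989 + \frac{1}{-172 - \frac{1}{98}} = -17989 + \frac{1}{- \frac{16857}{98}} = -17989 - \frac{98}{16857} = - \frac{303240671}{16857}$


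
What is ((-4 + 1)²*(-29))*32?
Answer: -8352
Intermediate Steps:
((-4 + 1)²*(-29))*32 = ((-3)²*(-29))*32 = (9*(-29))*32 = -261*32 = -8352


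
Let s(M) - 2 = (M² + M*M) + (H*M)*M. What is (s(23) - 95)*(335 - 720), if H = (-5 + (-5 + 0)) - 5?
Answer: 2683450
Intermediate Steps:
H = -15 (H = (-5 - 5) - 5 = -10 - 5 = -15)
s(M) = 2 - 13*M² (s(M) = 2 + ((M² + M*M) + (-15*M)*M) = 2 + ((M² + M²) - 15*M²) = 2 + (2*M² - 15*M²) = 2 - 13*M²)
(s(23) - 95)*(335 - 720) = ((2 - 13*23²) - 95)*(335 - 720) = ((2 - 13*529) - 95)*(-385) = ((2 - 6877) - 95)*(-385) = (-6875 - 95)*(-385) = -6970*(-385) = 2683450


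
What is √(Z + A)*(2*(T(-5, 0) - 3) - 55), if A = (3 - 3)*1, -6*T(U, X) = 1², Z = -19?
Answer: -184*I*√19/3 ≈ -267.35*I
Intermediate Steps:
T(U, X) = -⅙ (T(U, X) = -⅙*1² = -⅙*1 = -⅙)
A = 0 (A = 0*1 = 0)
√(Z + A)*(2*(T(-5, 0) - 3) - 55) = √(-19 + 0)*(2*(-⅙ - 3) - 55) = √(-19)*(2*(-19/6) - 55) = (I*√19)*(-19/3 - 55) = (I*√19)*(-184/3) = -184*I*√19/3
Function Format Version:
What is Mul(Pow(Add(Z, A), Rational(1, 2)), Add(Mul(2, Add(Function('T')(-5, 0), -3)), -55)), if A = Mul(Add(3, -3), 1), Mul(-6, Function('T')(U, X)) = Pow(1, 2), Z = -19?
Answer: Mul(Rational(-184, 3), I, Pow(19, Rational(1, 2))) ≈ Mul(-267.35, I)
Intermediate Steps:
Function('T')(U, X) = Rational(-1, 6) (Function('T')(U, X) = Mul(Rational(-1, 6), Pow(1, 2)) = Mul(Rational(-1, 6), 1) = Rational(-1, 6))
A = 0 (A = Mul(0, 1) = 0)
Mul(Pow(Add(Z, A), Rational(1, 2)), Add(Mul(2, Add(Function('T')(-5, 0), -3)), -55)) = Mul(Pow(Add(-19, 0), Rational(1, 2)), Add(Mul(2, Add(Rational(-1, 6), -3)), -55)) = Mul(Pow(-19, Rational(1, 2)), Add(Mul(2, Rational(-19, 6)), -55)) = Mul(Mul(I, Pow(19, Rational(1, 2))), Add(Rational(-19, 3), -55)) = Mul(Mul(I, Pow(19, Rational(1, 2))), Rational(-184, 3)) = Mul(Rational(-184, 3), I, Pow(19, Rational(1, 2)))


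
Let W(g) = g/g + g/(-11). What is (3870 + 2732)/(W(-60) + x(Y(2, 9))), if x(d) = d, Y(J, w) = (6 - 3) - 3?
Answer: 72622/71 ≈ 1022.8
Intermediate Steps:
Y(J, w) = 0 (Y(J, w) = 3 - 3 = 0)
W(g) = 1 - g/11 (W(g) = 1 + g*(-1/11) = 1 - g/11)
(3870 + 2732)/(W(-60) + x(Y(2, 9))) = (3870 + 2732)/((1 - 1/11*(-60)) + 0) = 6602/((1 + 60/11) + 0) = 6602/(71/11 + 0) = 6602/(71/11) = 6602*(11/71) = 72622/71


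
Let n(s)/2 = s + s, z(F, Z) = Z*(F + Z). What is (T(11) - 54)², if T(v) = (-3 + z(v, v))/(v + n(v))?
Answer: 7458361/3025 ≈ 2465.6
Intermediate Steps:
n(s) = 4*s (n(s) = 2*(s + s) = 2*(2*s) = 4*s)
T(v) = (-3 + 2*v²)/(5*v) (T(v) = (-3 + v*(v + v))/(v + 4*v) = (-3 + v*(2*v))/((5*v)) = (-3 + 2*v²)*(1/(5*v)) = (-3 + 2*v²)/(5*v))
(T(11) - 54)² = ((⅕)*(-3 + 2*11²)/11 - 54)² = ((⅕)*(1/11)*(-3 + 2*121) - 54)² = ((⅕)*(1/11)*(-3 + 242) - 54)² = ((⅕)*(1/11)*239 - 54)² = (239/55 - 54)² = (-2731/55)² = 7458361/3025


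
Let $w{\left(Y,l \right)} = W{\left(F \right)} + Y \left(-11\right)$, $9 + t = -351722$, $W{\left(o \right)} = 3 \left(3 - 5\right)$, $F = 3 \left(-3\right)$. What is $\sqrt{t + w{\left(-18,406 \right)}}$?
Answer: $i \sqrt{351539} \approx 592.91 i$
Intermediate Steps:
$F = -9$
$W{\left(o \right)} = -6$ ($W{\left(o \right)} = 3 \left(-2\right) = -6$)
$t = -351731$ ($t = -9 - 351722 = -351731$)
$w{\left(Y,l \right)} = -6 - 11 Y$ ($w{\left(Y,l \right)} = -6 + Y \left(-11\right) = -6 - 11 Y$)
$\sqrt{t + w{\left(-18,406 \right)}} = \sqrt{-351731 - -192} = \sqrt{-351731 + \left(-6 + 198\right)} = \sqrt{-351731 + 192} = \sqrt{-351539} = i \sqrt{351539}$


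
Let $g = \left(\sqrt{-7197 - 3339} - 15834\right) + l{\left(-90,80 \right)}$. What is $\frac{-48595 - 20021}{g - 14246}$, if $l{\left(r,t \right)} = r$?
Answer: $\frac{517536180}{227559859} + \frac{34308 i \sqrt{2634}}{227559859} \approx 2.2743 + 0.0077376 i$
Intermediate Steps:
$g = -15924 + 2 i \sqrt{2634}$ ($g = \left(\sqrt{-7197 - 3339} - 15834\right) - 90 = \left(\sqrt{-10536} - 15834\right) - 90 = \left(2 i \sqrt{2634} - 15834\right) - 90 = \left(-15834 + 2 i \sqrt{2634}\right) - 90 = -15924 + 2 i \sqrt{2634} \approx -15924.0 + 102.65 i$)
$\frac{-48595 - 20021}{g - 14246} = \frac{-48595 - 20021}{\left(-15924 + 2 i \sqrt{2634}\right) - 14246} = - \frac{68616}{-30170 + 2 i \sqrt{2634}}$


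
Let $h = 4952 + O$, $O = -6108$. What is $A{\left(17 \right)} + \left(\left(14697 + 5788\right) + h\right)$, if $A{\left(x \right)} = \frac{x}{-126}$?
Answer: $\frac{2435437}{126} \approx 19329.0$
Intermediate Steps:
$h = -1156$ ($h = 4952 - 6108 = -1156$)
$A{\left(x \right)} = - \frac{x}{126}$ ($A{\left(x \right)} = x \left(- \frac{1}{126}\right) = - \frac{x}{126}$)
$A{\left(17 \right)} + \left(\left(14697 + 5788\right) + h\right) = \left(- \frac{1}{126}\right) 17 + \left(\left(14697 + 5788\right) - 1156\right) = - \frac{17}{126} + \left(20485 - 1156\right) = - \frac{17}{126} + 19329 = \frac{2435437}{126}$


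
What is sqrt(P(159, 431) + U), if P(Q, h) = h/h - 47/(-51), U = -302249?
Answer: I*sqrt(786144651)/51 ≈ 549.77*I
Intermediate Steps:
P(Q, h) = 98/51 (P(Q, h) = 1 - 47*(-1/51) = 1 + 47/51 = 98/51)
sqrt(P(159, 431) + U) = sqrt(98/51 - 302249) = sqrt(-15414601/51) = I*sqrt(786144651)/51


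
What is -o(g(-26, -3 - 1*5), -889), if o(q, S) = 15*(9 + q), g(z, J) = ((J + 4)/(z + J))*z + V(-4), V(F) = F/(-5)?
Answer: -1719/17 ≈ -101.12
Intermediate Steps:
V(F) = -F/5 (V(F) = F*(-⅕) = -F/5)
g(z, J) = ⅘ + z*(4 + J)/(J + z) (g(z, J) = ((J + 4)/(z + J))*z - ⅕*(-4) = ((4 + J)/(J + z))*z + ⅘ = z*(4 + J)/(J + z) + ⅘ = ⅘ + z*(4 + J)/(J + z))
o(q, S) = 135 + 15*q
-o(g(-26, -3 - 1*5), -889) = -(135 + 15*((4*(-3 - 1*5)/5 + (24/5)*(-26) + (-3 - 1*5)*(-26))/((-3 - 1*5) - 26))) = -(135 + 15*((4*(-3 - 5)/5 - 624/5 + (-3 - 5)*(-26))/((-3 - 5) - 26))) = -(135 + 15*(((⅘)*(-8) - 624/5 - 8*(-26))/(-8 - 26))) = -(135 + 15*((-32/5 - 624/5 + 208)/(-34))) = -(135 + 15*(-1/34*384/5)) = -(135 + 15*(-192/85)) = -(135 - 576/17) = -1*1719/17 = -1719/17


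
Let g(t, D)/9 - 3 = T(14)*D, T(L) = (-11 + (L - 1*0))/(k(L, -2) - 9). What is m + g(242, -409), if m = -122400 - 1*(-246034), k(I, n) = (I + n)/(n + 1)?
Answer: 869308/7 ≈ 1.2419e+5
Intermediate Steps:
k(I, n) = (I + n)/(1 + n)
T(L) = (-11 + L)/(-7 - L) (T(L) = (-11 + (L - 1*0))/((L - 2)/(1 - 2) - 9) = (-11 + (L + 0))/((-2 + L)/(-1) - 9) = (-11 + L)/(-(-2 + L) - 9) = (-11 + L)/((2 - L) - 9) = (-11 + L)/(-7 - L))
g(t, D) = 27 - 9*D/7 (g(t, D) = 27 + 9*(((11 - 1*14)/(7 + 14))*D) = 27 + 9*(((11 - 14)/21)*D) = 27 + 9*(((1/21)*(-3))*D) = 27 + 9*(-D/7) = 27 - 9*D/7)
m = 123634 (m = -122400 + 246034 = 123634)
m + g(242, -409) = 123634 + (27 - 9/7*(-409)) = 123634 + (27 + 3681/7) = 123634 + 3870/7 = 869308/7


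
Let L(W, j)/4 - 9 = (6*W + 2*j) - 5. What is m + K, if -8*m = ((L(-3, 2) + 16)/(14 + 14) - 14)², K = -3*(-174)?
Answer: 24226/49 ≈ 494.41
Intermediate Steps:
K = 522
L(W, j) = 16 + 8*j + 24*W (L(W, j) = 36 + 4*((6*W + 2*j) - 5) = 36 + 4*((2*j + 6*W) - 5) = 36 + 4*(-5 + 2*j + 6*W) = 36 + (-20 + 8*j + 24*W) = 16 + 8*j + 24*W)
m = -1352/49 (m = -(((16 + 8*2 + 24*(-3)) + 16)/(14 + 14) - 14)²/8 = -(((16 + 16 - 72) + 16)/28 - 14)²/8 = -((-40 + 16)*(1/28) - 14)²/8 = -(-24*1/28 - 14)²/8 = -(-6/7 - 14)²/8 = -(-104/7)²/8 = -⅛*10816/49 = -1352/49 ≈ -27.592)
m + K = -1352/49 + 522 = 24226/49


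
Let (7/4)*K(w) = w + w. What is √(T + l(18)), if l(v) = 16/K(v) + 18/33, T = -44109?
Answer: 2*I*√12008315/33 ≈ 210.02*I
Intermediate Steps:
K(w) = 8*w/7 (K(w) = 4*(w + w)/7 = 4*(2*w)/7 = 8*w/7)
l(v) = 6/11 + 14/v (l(v) = 16/((8*v/7)) + 18/33 = 16*(7/(8*v)) + 18*(1/33) = 14/v + 6/11 = 6/11 + 14/v)
√(T + l(18)) = √(-44109 + (6/11 + 14/18)) = √(-44109 + (6/11 + 14*(1/18))) = √(-44109 + (6/11 + 7/9)) = √(-44109 + 131/99) = √(-4366660/99) = 2*I*√12008315/33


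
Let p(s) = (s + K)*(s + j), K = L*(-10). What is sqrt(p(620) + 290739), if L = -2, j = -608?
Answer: sqrt(298419) ≈ 546.28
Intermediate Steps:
K = 20 (K = -2*(-10) = 20)
p(s) = (-608 + s)*(20 + s) (p(s) = (s + 20)*(s - 608) = (20 + s)*(-608 + s) = (-608 + s)*(20 + s))
sqrt(p(620) + 290739) = sqrt((-12160 + 620**2 - 588*620) + 290739) = sqrt((-12160 + 384400 - 364560) + 290739) = sqrt(7680 + 290739) = sqrt(298419)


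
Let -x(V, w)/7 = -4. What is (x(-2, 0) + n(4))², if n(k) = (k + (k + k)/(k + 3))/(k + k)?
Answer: 160801/196 ≈ 820.41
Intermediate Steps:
x(V, w) = 28 (x(V, w) = -7*(-4) = 28)
n(k) = (k + 2*k/(3 + k))/(2*k) (n(k) = (k + (2*k)/(3 + k))/((2*k)) = (k + 2*k/(3 + k))*(1/(2*k)) = (k + 2*k/(3 + k))/(2*k))
(x(-2, 0) + n(4))² = (28 + (5 + 4)/(2*(3 + 4)))² = (28 + (½)*9/7)² = (28 + (½)*(⅐)*9)² = (28 + 9/14)² = (401/14)² = 160801/196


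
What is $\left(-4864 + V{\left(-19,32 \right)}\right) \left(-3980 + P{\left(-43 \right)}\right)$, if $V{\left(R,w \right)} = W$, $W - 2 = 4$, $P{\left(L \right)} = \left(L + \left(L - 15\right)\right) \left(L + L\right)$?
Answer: $-22861748$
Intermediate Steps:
$P{\left(L \right)} = 2 L \left(-15 + 2 L\right)$ ($P{\left(L \right)} = \left(L + \left(-15 + L\right)\right) 2 L = \left(-15 + 2 L\right) 2 L = 2 L \left(-15 + 2 L\right)$)
$W = 6$ ($W = 2 + 4 = 6$)
$V{\left(R,w \right)} = 6$
$\left(-4864 + V{\left(-19,32 \right)}\right) \left(-3980 + P{\left(-43 \right)}\right) = \left(-4864 + 6\right) \left(-3980 + 2 \left(-43\right) \left(-15 + 2 \left(-43\right)\right)\right) = - 4858 \left(-3980 + 2 \left(-43\right) \left(-15 - 86\right)\right) = - 4858 \left(-3980 + 2 \left(-43\right) \left(-101\right)\right) = - 4858 \left(-3980 + 8686\right) = \left(-4858\right) 4706 = -22861748$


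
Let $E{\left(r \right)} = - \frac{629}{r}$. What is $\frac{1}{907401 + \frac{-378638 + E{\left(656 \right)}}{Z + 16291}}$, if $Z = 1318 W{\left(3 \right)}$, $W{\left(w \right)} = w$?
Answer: $\frac{13280720}{12050690221563} \approx 1.1021 \cdot 10^{-6}$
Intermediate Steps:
$Z = 3954$ ($Z = 1318 \cdot 3 = 3954$)
$\frac{1}{907401 + \frac{-378638 + E{\left(656 \right)}}{Z + 16291}} = \frac{1}{907401 + \frac{-378638 - \frac{629}{656}}{3954 + 16291}} = \frac{1}{907401 + \frac{-378638 - \frac{629}{656}}{20245}} = \frac{1}{907401 + \left(-378638 - \frac{629}{656}\right) \frac{1}{20245}} = \frac{1}{907401 - \frac{248387157}{13280720}} = \frac{1}{\frac{12050690221563}{13280720}} = \frac{13280720}{12050690221563}$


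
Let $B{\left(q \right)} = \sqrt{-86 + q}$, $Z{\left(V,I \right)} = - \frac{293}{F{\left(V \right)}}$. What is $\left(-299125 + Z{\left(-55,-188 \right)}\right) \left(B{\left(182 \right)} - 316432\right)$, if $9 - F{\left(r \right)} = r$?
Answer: $\frac{378616682661}{4} - \frac{19144293 \sqrt{6}}{16} \approx 9.4651 \cdot 10^{10}$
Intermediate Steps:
$F{\left(r \right)} = 9 - r$
$Z{\left(V,I \right)} = - \frac{293}{9 - V}$
$\left(-299125 + Z{\left(-55,-188 \right)}\right) \left(B{\left(182 \right)} - 316432\right) = \left(-299125 + \frac{293}{-9 - 55}\right) \left(\sqrt{-86 + 182} - 316432\right) = \left(-299125 + \frac{293}{-64}\right) \left(\sqrt{96} - 316432\right) = \left(-299125 + 293 \left(- \frac{1}{64}\right)\right) \left(4 \sqrt{6} - 316432\right) = \left(-299125 - \frac{293}{64}\right) \left(-316432 + 4 \sqrt{6}\right) = - \frac{19144293 \left(-316432 + 4 \sqrt{6}\right)}{64} = \frac{378616682661}{4} - \frac{19144293 \sqrt{6}}{16}$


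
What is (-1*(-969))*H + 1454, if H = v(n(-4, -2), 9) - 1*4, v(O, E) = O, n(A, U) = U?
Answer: -4360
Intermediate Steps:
H = -6 (H = -2 - 1*4 = -2 - 4 = -6)
(-1*(-969))*H + 1454 = -1*(-969)*(-6) + 1454 = 969*(-6) + 1454 = -5814 + 1454 = -4360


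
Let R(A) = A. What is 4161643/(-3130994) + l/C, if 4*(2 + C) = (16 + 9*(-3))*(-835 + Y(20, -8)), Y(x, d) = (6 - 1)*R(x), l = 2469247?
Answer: 30891176575561/25289038538 ≈ 1221.5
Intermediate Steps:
Y(x, d) = 5*x (Y(x, d) = (6 - 1)*x = 5*x)
C = 8077/4 (C = -2 + ((16 + 9*(-3))*(-835 + 5*20))/4 = -2 + ((16 - 27)*(-835 + 100))/4 = -2 + (-11*(-735))/4 = -2 + (1/4)*8085 = -2 + 8085/4 = 8077/4 ≈ 2019.3)
4161643/(-3130994) + l/C = 4161643/(-3130994) + 2469247/(8077/4) = 4161643*(-1/3130994) + 2469247*(4/8077) = -4161643/3130994 + 9876988/8077 = 30891176575561/25289038538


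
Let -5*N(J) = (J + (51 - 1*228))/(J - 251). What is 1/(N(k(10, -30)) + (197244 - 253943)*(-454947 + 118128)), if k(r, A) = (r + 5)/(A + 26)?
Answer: 5095/97300745949972 ≈ 5.2363e-11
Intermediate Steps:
k(r, A) = (5 + r)/(26 + A)
N(J) = -(-177 + J)/(5*(-251 + J)) (N(J) = -(J + (51 - 1*228))/(5*(J - 251)) = -(J + (51 - 228))/(5*(-251 + J)) = -(J - 177)/(5*(-251 + J)) = -(-177 + J)/(5*(-251 + J)))
1/(N(k(10, -30)) + (197244 - 253943)*(-454947 + 118128)) = 1/((177 - (5 + 10)/(26 - 30))/(5*(-251 + (5 + 10)/(26 - 30))) + (197244 - 253943)*(-454947 + 118128)) = 1/((177 - 15/(-4))/(5*(-251 + 15/(-4))) - 56699*(-336819)) = 1/((177 - (-1)*15/4)/(5*(-251 - 1/4*15)) + 19097300481) = 1/((177 - 1*(-15/4))/(5*(-251 - 15/4)) + 19097300481) = 1/((177 + 15/4)/(5*(-1019/4)) + 19097300481) = 1/((1/5)*(-4/1019)*(723/4) + 19097300481) = 1/(-723/5095 + 19097300481) = 1/(97300745949972/5095) = 5095/97300745949972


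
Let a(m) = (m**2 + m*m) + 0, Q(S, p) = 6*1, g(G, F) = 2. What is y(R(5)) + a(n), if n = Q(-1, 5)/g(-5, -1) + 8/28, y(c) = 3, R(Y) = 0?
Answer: 1205/49 ≈ 24.592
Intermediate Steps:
Q(S, p) = 6
n = 23/7 (n = 6/2 + 8/28 = 6*(1/2) + 8*(1/28) = 3 + 2/7 = 23/7 ≈ 3.2857)
a(m) = 2*m**2 (a(m) = (m**2 + m**2) + 0 = 2*m**2 + 0 = 2*m**2)
y(R(5)) + a(n) = 3 + 2*(23/7)**2 = 3 + 2*(529/49) = 3 + 1058/49 = 1205/49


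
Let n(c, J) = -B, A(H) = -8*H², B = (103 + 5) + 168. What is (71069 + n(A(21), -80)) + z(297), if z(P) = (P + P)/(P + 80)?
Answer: 26689555/377 ≈ 70795.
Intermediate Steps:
z(P) = 2*P/(80 + P) (z(P) = (2*P)/(80 + P) = 2*P/(80 + P))
B = 276 (B = 108 + 168 = 276)
n(c, J) = -276 (n(c, J) = -1*276 = -276)
(71069 + n(A(21), -80)) + z(297) = (71069 - 276) + 2*297/(80 + 297) = 70793 + 2*297/377 = 70793 + 2*297*(1/377) = 70793 + 594/377 = 26689555/377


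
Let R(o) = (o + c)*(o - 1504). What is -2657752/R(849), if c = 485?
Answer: 1328876/436885 ≈ 3.0417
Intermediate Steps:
R(o) = (-1504 + o)*(485 + o) (R(o) = (o + 485)*(o - 1504) = (485 + o)*(-1504 + o) = (-1504 + o)*(485 + o))
-2657752/R(849) = -2657752/(-729440 + 849**2 - 1019*849) = -2657752/(-729440 + 720801 - 865131) = -2657752/(-873770) = -2657752*(-1/873770) = 1328876/436885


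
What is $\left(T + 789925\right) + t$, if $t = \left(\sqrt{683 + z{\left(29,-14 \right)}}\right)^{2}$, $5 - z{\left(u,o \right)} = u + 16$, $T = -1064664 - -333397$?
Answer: $59301$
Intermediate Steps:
$T = -731267$ ($T = -1064664 + 333397 = -731267$)
$z{\left(u,o \right)} = -11 - u$ ($z{\left(u,o \right)} = 5 - \left(u + 16\right) = 5 - \left(16 + u\right) = -11 - u$)
$t = 643$ ($t = \left(\sqrt{683 - 40}\right)^{2} = \left(\sqrt{643}\right)^{2} = 643$)
$\left(T + 789925\right) + t = \left(-731267 + 789925\right) + 643 = 58658 + 643 = 59301$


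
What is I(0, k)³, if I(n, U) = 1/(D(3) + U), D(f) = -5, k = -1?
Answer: -1/216 ≈ -0.0046296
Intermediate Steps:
I(n, U) = 1/(-5 + U)
I(0, k)³ = (1/(-5 - 1))³ = (1/(-6))³ = (-⅙)³ = -1/216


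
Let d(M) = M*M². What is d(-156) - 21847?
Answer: -3818263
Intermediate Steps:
d(M) = M³
d(-156) - 21847 = (-156)³ - 21847 = -3796416 - 21847 = -3818263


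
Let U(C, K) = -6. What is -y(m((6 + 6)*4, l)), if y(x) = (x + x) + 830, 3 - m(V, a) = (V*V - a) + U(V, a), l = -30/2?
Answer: 3790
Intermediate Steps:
l = -15 (l = -30*½ = -15)
m(V, a) = 9 + a - V² (m(V, a) = 3 - ((V*V - a) - 6) = 3 - ((V² - a) - 6) = 3 - (-6 + V² - a) = 3 + (6 + a - V²) = 9 + a - V²)
y(x) = 830 + 2*x (y(x) = 2*x + 830 = 830 + 2*x)
-y(m((6 + 6)*4, l)) = -(830 + 2*(9 - 15 - ((6 + 6)*4)²)) = -(830 + 2*(9 - 15 - (12*4)²)) = -(830 + 2*(9 - 15 - 1*48²)) = -(830 + 2*(9 - 15 - 1*2304)) = -(830 + 2*(9 - 15 - 2304)) = -(830 + 2*(-2310)) = -(830 - 4620) = -1*(-3790) = 3790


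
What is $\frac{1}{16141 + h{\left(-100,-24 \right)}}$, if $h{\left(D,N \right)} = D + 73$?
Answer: $\frac{1}{16114} \approx 6.2058 \cdot 10^{-5}$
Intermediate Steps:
$h{\left(D,N \right)} = 73 + D$
$\frac{1}{16141 + h{\left(-100,-24 \right)}} = \frac{1}{16141 + \left(73 - 100\right)} = \frac{1}{16141 - 27} = \frac{1}{16114}$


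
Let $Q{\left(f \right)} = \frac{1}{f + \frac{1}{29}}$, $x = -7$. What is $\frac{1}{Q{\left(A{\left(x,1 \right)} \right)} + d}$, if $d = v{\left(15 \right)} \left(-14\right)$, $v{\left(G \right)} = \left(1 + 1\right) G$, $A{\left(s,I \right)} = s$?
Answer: $- \frac{202}{84869} \approx -0.0023801$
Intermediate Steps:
$v{\left(G \right)} = 2 G$
$Q{\left(f \right)} = \frac{1}{\frac{1}{29} + f}$ ($Q{\left(f \right)} = \frac{1}{f + \frac{1}{29}} = \frac{1}{\frac{1}{29} + f}$)
$d = -420$ ($d = 2 \cdot 15 \left(-14\right) = 30 \left(-14\right) = -420$)
$\frac{1}{Q{\left(A{\left(x,1 \right)} \right)} + d} = \frac{1}{\frac{29}{1 + 29 \left(-7\right)} - 420} = \frac{1}{\frac{29}{1 - 203} - 420} = \frac{1}{\frac{29}{-202} - 420} = \frac{1}{29 \left(- \frac{1}{202}\right) - 420} = \frac{1}{- \frac{29}{202} - 420} = \frac{1}{- \frac{84869}{202}} = - \frac{202}{84869}$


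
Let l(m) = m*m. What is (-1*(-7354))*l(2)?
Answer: 29416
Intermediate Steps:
l(m) = m**2
(-1*(-7354))*l(2) = -1*(-7354)*2**2 = 7354*4 = 29416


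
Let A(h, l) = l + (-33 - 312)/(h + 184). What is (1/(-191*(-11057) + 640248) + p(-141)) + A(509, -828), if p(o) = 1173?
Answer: 219014903531/635743185 ≈ 344.50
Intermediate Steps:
A(h, l) = l - 345/(184 + h)
(1/(-191*(-11057) + 640248) + p(-141)) + A(509, -828) = (1/(-191*(-11057) + 640248) + 1173) + (-345 + 184*(-828) + 509*(-828))/(184 + 509) = (1/(2111887 + 640248) + 1173) + (-345 - 152352 - 421452)/693 = (1/2752135 + 1173) + (1/693)*(-574149) = (1/2752135 + 1173) - 191383/231 = 3228254356/2752135 - 191383/231 = 219014903531/635743185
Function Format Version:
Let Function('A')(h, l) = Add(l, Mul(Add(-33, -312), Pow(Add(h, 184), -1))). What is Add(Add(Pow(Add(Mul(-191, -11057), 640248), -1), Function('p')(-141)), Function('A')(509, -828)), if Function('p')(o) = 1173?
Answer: Rational(219014903531, 635743185) ≈ 344.50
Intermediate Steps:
Function('A')(h, l) = Add(l, Mul(-345, Pow(Add(184, h), -1)))
Add(Add(Pow(Add(Mul(-191, -11057), 640248), -1), Function('p')(-141)), Function('A')(509, -828)) = Add(Add(Pow(Add(Mul(-191, -11057), 640248), -1), 1173), Mul(Pow(Add(184, 509), -1), Add(-345, Mul(184, -828), Mul(509, -828)))) = Add(Add(Pow(Add(2111887, 640248), -1), 1173), Mul(Pow(693, -1), Add(-345, -152352, -421452))) = Add(Add(Pow(2752135, -1), 1173), Mul(Rational(1, 693), -574149)) = Add(Add(Rational(1, 2752135), 1173), Rational(-191383, 231)) = Add(Rational(3228254356, 2752135), Rational(-191383, 231)) = Rational(219014903531, 635743185)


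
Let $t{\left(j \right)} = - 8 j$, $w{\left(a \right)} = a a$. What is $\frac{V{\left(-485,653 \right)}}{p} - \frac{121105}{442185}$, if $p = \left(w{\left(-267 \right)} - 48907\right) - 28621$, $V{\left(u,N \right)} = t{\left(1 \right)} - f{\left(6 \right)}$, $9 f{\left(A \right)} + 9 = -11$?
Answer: $- \frac{451811549}{1655275329} \approx -0.27295$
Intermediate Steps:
$w{\left(a \right)} = a^{2}$
$f{\left(A \right)} = - \frac{20}{9}$ ($f{\left(A \right)} = -1 + \frac{1}{9} \left(-11\right) = -1 - \frac{11}{9} = - \frac{20}{9}$)
$V{\left(u,N \right)} = - \frac{52}{9}$ ($V{\left(u,N \right)} = \left(-8\right) 1 - - \frac{20}{9} = -8 + \frac{20}{9} = - \frac{52}{9}$)
$p = -6239$ ($p = \left(\left(-267\right)^{2} - 48907\right) - 28621 = \left(71289 - 48907\right) - 28621 = 22382 - 28621 = -6239$)
$\frac{V{\left(-485,653 \right)}}{p} - \frac{121105}{442185} = - \frac{52}{9 \left(-6239\right)} - \frac{121105}{442185} = \left(- \frac{52}{9}\right) \left(- \frac{1}{6239}\right) - \frac{24221}{88437} = \frac{52}{56151} - \frac{24221}{88437} = - \frac{451811549}{1655275329}$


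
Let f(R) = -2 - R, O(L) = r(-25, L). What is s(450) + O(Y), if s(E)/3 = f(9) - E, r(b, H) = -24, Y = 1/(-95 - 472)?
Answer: -1407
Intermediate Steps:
Y = -1/567 (Y = 1/(-567) = -1/567 ≈ -0.0017637)
O(L) = -24
s(E) = -33 - 3*E (s(E) = 3*((-2 - 1*9) - E) = 3*((-2 - 9) - E) = 3*(-11 - E) = -33 - 3*E)
s(450) + O(Y) = (-33 - 3*450) - 24 = (-33 - 1350) - 24 = -1383 - 24 = -1407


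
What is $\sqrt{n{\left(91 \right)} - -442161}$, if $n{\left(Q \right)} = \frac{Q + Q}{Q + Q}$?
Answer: $\sqrt{442162} \approx 664.95$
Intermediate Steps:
$n{\left(Q \right)} = 1$ ($n{\left(Q \right)} = \frac{2 Q}{2 Q} = 2 Q \frac{1}{2 Q} = 1$)
$\sqrt{n{\left(91 \right)} - -442161} = \sqrt{1 - -442161} = \sqrt{1 + 442161} = \sqrt{442162}$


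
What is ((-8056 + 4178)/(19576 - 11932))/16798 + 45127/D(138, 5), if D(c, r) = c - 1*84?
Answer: 68981941993/82545372 ≈ 835.69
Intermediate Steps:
D(c, r) = -84 + c (D(c, r) = c - 84 = -84 + c)
((-8056 + 4178)/(19576 - 11932))/16798 + 45127/D(138, 5) = ((-8056 + 4178)/(19576 - 11932))/16798 + 45127/(-84 + 138) = -3878/7644*(1/16798) + 45127/54 = -3878*1/7644*(1/16798) + 45127*(1/54) = -277/546*1/16798 + 45127/54 = -277/9171708 + 45127/54 = 68981941993/82545372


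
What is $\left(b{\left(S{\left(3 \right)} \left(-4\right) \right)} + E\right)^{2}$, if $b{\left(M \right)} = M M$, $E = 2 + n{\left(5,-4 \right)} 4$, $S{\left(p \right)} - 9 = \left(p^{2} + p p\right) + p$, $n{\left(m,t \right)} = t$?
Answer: $206956996$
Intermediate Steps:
$S{\left(p \right)} = 9 + p + 2 p^{2}$ ($S{\left(p \right)} = 9 + \left(\left(p^{2} + p p\right) + p\right) = 9 + \left(\left(p^{2} + p^{2}\right) + p\right) = 9 + \left(2 p^{2} + p\right) = 9 + \left(p + 2 p^{2}\right) = 9 + p + 2 p^{2}$)
$E = -14$ ($E = 2 - 16 = -14$)
$b{\left(M \right)} = M^{2}$
$\left(b{\left(S{\left(3 \right)} \left(-4\right) \right)} + E\right)^{2} = \left(\left(\left(9 + 3 + 2 \cdot 3^{2}\right) \left(-4\right)\right)^{2} - 14\right)^{2} = \left(\left(\left(9 + 3 + 2 \cdot 9\right) \left(-4\right)\right)^{2} - 14\right)^{2} = \left(\left(\left(9 + 3 + 18\right) \left(-4\right)\right)^{2} - 14\right)^{2} = \left(\left(30 \left(-4\right)\right)^{2} - 14\right)^{2} = \left(\left(-120\right)^{2} - 14\right)^{2} = \left(14400 - 14\right)^{2} = 14386^{2} = 206956996$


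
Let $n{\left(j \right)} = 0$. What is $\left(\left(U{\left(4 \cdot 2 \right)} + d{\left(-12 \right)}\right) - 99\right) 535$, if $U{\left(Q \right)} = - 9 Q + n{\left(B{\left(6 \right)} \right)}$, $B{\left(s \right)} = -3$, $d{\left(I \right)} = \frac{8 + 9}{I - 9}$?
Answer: $- \frac{1930280}{21} \approx -91918.0$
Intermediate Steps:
$d{\left(I \right)} = \frac{17}{-9 + I}$
$U{\left(Q \right)} = - 9 Q$ ($U{\left(Q \right)} = - 9 Q + 0 = - 9 Q$)
$\left(\left(U{\left(4 \cdot 2 \right)} + d{\left(-12 \right)}\right) - 99\right) 535 = \left(\left(- 9 \cdot 4 \cdot 2 + \frac{17}{-9 - 12}\right) - 99\right) 535 = \left(\left(\left(-9\right) 8 + \frac{17}{-21}\right) - 99\right) 535 = \left(\left(-72 + 17 \left(- \frac{1}{21}\right)\right) - 99\right) 535 = \left(\left(-72 - \frac{17}{21}\right) - 99\right) 535 = \left(- \frac{1529}{21} - 99\right) 535 = \left(- \frac{3608}{21}\right) 535 = - \frac{1930280}{21}$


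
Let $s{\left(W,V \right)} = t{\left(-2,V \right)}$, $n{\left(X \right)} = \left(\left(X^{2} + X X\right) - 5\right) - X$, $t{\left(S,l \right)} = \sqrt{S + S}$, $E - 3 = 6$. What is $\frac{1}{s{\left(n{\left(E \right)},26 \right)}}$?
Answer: $- \frac{i}{2} \approx - 0.5 i$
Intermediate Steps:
$E = 9$ ($E = 3 + 6 = 9$)
$t{\left(S,l \right)} = \sqrt{2} \sqrt{S}$ ($t{\left(S,l \right)} = \sqrt{2 S} = \sqrt{2} \sqrt{S}$)
$n{\left(X \right)} = -5 - X + 2 X^{2}$ ($n{\left(X \right)} = \left(\left(X^{2} + X^{2}\right) - 5\right) - X = \left(2 X^{2} - 5\right) - X = \left(-5 + 2 X^{2}\right) - X = -5 - X + 2 X^{2}$)
$s{\left(W,V \right)} = 2 i$ ($s{\left(W,V \right)} = \sqrt{2} \sqrt{-2} = \sqrt{2} i \sqrt{2} = 2 i$)
$\frac{1}{s{\left(n{\left(E \right)},26 \right)}} = \frac{1}{2 i} = - \frac{i}{2}$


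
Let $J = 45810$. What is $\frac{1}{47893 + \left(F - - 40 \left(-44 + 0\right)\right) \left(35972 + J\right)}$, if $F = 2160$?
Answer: $\frac{1}{32760693} \approx 3.0524 \cdot 10^{-8}$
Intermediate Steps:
$\frac{1}{47893 + \left(F - - 40 \left(-44 + 0\right)\right) \left(35972 + J\right)} = \frac{1}{47893 + \left(2160 - - 40 \left(-44 + 0\right)\right) \left(35972 + 45810\right)} = \frac{1}{47893 + \left(2160 - \left(-40\right) \left(-44\right)\right) 81782} = \frac{1}{47893 + \left(2160 - 1760\right) 81782} = \frac{1}{47893 + 400 \cdot 81782} = \frac{1}{47893 + 32712800} = \frac{1}{32760693}$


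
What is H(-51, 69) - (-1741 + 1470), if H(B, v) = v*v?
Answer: 5032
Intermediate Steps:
H(B, v) = v²
H(-51, 69) - (-1741 + 1470) = 69² - (-1741 + 1470) = 4761 - 1*(-271) = 4761 + 271 = 5032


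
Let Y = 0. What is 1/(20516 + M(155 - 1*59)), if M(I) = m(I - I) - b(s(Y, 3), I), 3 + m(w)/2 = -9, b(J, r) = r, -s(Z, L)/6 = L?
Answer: 1/20396 ≈ 4.9029e-5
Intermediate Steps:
s(Z, L) = -6*L
m(w) = -24 (m(w) = -6 + 2*(-9) = -6 - 18 = -24)
M(I) = -24 - I
1/(20516 + M(155 - 1*59)) = 1/(20516 + (-24 - (155 - 1*59))) = 1/(20516 + (-24 - (155 - 59))) = 1/(20516 + (-24 - 1*96)) = 1/(20516 + (-24 - 96)) = 1/(20516 - 120) = 1/20396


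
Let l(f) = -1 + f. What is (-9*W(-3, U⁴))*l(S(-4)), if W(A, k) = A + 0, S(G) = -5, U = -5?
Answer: -162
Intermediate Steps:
W(A, k) = A
(-9*W(-3, U⁴))*l(S(-4)) = (-9*(-3))*(-1 - 5) = 27*(-6) = -162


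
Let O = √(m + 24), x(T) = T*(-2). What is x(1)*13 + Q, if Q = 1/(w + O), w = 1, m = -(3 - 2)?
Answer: -573/22 + √23/22 ≈ -25.827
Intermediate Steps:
m = -1 (m = -1*1 = -1)
x(T) = -2*T
O = √23 (O = √(-1 + 24) = √23 ≈ 4.7958)
Q = 1/(1 + √23) ≈ 0.17254
x(1)*13 + Q = -2*1*13 + (-1/22 + √23/22) = -2*13 + (-1/22 + √23/22) = -26 + (-1/22 + √23/22) = -573/22 + √23/22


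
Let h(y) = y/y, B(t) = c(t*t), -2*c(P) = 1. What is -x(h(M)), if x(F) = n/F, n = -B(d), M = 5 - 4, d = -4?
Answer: -1/2 ≈ -0.50000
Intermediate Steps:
M = 1
c(P) = -1/2 (c(P) = -1/2*1 = -1/2)
B(t) = -1/2
h(y) = 1
n = 1/2 (n = -1*(-1/2) = 1/2 ≈ 0.50000)
x(F) = 1/(2*F)
-x(h(M)) = -1/(2*1) = -1/2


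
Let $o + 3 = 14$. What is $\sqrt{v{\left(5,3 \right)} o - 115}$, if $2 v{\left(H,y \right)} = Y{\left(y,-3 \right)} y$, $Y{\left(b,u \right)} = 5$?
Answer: $\frac{i \sqrt{130}}{2} \approx 5.7009 i$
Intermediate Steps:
$o = 11$ ($o = -3 + 14 = 11$)
$v{\left(H,y \right)} = \frac{5 y}{2}$
$\sqrt{v{\left(5,3 \right)} o - 115} = \sqrt{\frac{5}{2} \cdot 3 \cdot 11 - 115} = \sqrt{\frac{15}{2} \cdot 11 + \left(\left(-95 + 97\right) - 117\right)} = \sqrt{\frac{165}{2} + \left(2 - 117\right)} = \sqrt{\frac{165}{2} - 115} = \sqrt{- \frac{65}{2}} = \frac{i \sqrt{130}}{2}$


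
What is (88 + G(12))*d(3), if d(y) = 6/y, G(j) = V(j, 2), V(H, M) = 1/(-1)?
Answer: 174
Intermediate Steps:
V(H, M) = -1
G(j) = -1
(88 + G(12))*d(3) = (88 - 1)*(6/3) = 87*(6*(⅓)) = 87*2 = 174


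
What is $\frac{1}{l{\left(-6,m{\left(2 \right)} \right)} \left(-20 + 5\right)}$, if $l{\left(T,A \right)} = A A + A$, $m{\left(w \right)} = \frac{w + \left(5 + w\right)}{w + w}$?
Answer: $- \frac{16}{1755} \approx -0.0091168$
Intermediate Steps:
$m{\left(w \right)} = \frac{5 + 2 w}{2 w}$
$l{\left(T,A \right)} = A + A^{2}$ ($l{\left(T,A \right)} = A^{2} + A = A + A^{2}$)
$\frac{1}{l{\left(-6,m{\left(2 \right)} \right)} \left(-20 + 5\right)} = \frac{1}{\frac{\frac{5}{2} + 2}{2} \left(1 + \frac{\frac{5}{2} + 2}{2}\right) \left(-20 + 5\right)} = \frac{1}{\frac{1}{2} \cdot \frac{9}{2} \left(1 + \frac{1}{2} \cdot \frac{9}{2}\right) \left(-15\right)} = \frac{1}{\frac{9 \left(1 + \frac{9}{4}\right)}{4} \left(-15\right)} = \frac{1}{\frac{9}{4} \cdot \frac{13}{4} \left(-15\right)} = \frac{1}{\frac{117}{16} \left(-15\right)} = \frac{1}{- \frac{1755}{16}} = - \frac{16}{1755}$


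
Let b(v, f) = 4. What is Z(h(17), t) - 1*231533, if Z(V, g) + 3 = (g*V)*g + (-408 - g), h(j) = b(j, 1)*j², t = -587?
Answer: 398090407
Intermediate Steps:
h(j) = 4*j²
Z(V, g) = -411 - g + V*g² (Z(V, g) = -3 + ((g*V)*g + (-408 - g)) = -3 + ((V*g)*g + (-408 - g)) = -3 + (V*g² + (-408 - g)) = -3 + (-408 - g + V*g²) = -411 - g + V*g²)
Z(h(17), t) - 1*231533 = (-411 - 1*(-587) + (4*17²)*(-587)²) - 1*231533 = (-411 + 587 + (4*289)*344569) - 231533 = (-411 + 587 + 1156*344569) - 231533 = (-411 + 587 + 398321764) - 231533 = 398321940 - 231533 = 398090407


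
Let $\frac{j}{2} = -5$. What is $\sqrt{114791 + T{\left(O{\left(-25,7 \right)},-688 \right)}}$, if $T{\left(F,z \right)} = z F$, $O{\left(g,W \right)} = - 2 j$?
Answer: $\sqrt{101031} \approx 317.85$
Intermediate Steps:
$j = -10$ ($j = 2 \left(-5\right) = -10$)
$O{\left(g,W \right)} = 20$ ($O{\left(g,W \right)} = \left(-2\right) \left(-10\right) = 20$)
$T{\left(F,z \right)} = F z$
$\sqrt{114791 + T{\left(O{\left(-25,7 \right)},-688 \right)}} = \sqrt{114791 + 20 \left(-688\right)} = \sqrt{114791 - 13760} = \sqrt{101031}$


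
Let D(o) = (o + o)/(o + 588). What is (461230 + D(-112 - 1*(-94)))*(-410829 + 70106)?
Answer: -14929406538212/95 ≈ -1.5715e+11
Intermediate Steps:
D(o) = 2*o/(588 + o) (D(o) = (2*o)/(588 + o) = 2*o/(588 + o))
(461230 + D(-112 - 1*(-94)))*(-410829 + 70106) = (461230 + 2*(-112 - 1*(-94))/(588 + (-112 - 1*(-94))))*(-410829 + 70106) = (461230 + 2*(-112 + 94)/(588 + (-112 + 94)))*(-340723) = (461230 + 2*(-18)/(588 - 18))*(-340723) = (461230 + 2*(-18)/570)*(-340723) = (461230 + 2*(-18)*(1/570))*(-340723) = (461230 - 6/95)*(-340723) = (43816844/95)*(-340723) = -14929406538212/95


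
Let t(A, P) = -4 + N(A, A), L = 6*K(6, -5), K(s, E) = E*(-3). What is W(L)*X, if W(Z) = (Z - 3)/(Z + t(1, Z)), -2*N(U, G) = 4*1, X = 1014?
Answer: 14703/14 ≈ 1050.2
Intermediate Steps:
K(s, E) = -3*E
N(U, G) = -2
L = 90 (L = 6*(-3*(-5)) = 6*15 = 90)
t(A, P) = -6 (t(A, P) = -4 - 2 = -6)
W(Z) = (-3 + Z)/(-6 + Z) (W(Z) = (Z - 3)/(Z - 6) = (-3 + Z)/(-6 + Z))
W(L)*X = ((-3 + 90)/(-6 + 90))*1014 = (87/84)*1014 = ((1/84)*87)*1014 = (29/28)*1014 = 14703/14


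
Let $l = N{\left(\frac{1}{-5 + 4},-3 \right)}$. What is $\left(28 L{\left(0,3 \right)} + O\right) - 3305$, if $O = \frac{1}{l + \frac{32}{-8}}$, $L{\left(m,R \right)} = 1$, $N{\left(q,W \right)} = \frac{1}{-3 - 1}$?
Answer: $- \frac{55713}{17} \approx -3277.2$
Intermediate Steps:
$N{\left(q,W \right)} = - \frac{1}{4}$ ($N{\left(q,W \right)} = \frac{1}{-4} = - \frac{1}{4}$)
$l = - \frac{1}{4} \approx -0.25$
$O = - \frac{4}{17}$ ($O = \frac{1}{- \frac{1}{4} + \frac{32}{-8}} = \frac{1}{- \frac{1}{4} + 32 \left(- \frac{1}{8}\right)} = \frac{1}{- \frac{1}{4} - 4} = \frac{1}{- \frac{17}{4}} = - \frac{4}{17} \approx -0.23529$)
$\left(28 L{\left(0,3 \right)} + O\right) - 3305 = \left(28 \cdot 1 - \frac{4}{17}\right) - 3305 = \left(28 - \frac{4}{17}\right) - 3305 = \frac{472}{17} - 3305 = - \frac{55713}{17}$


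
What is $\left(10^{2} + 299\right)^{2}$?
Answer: $159201$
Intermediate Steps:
$\left(10^{2} + 299\right)^{2} = \left(100 + 299\right)^{2} = 399^{2} = 159201$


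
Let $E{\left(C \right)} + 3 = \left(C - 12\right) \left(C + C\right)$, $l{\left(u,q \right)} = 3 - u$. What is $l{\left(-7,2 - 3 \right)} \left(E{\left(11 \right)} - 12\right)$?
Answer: $-370$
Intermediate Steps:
$E{\left(C \right)} = -3 + 2 C \left(-12 + C\right)$ ($E{\left(C \right)} = -3 + \left(C - 12\right) \left(C + C\right) = -3 + \left(-12 + C\right) 2 C = -3 + 2 C \left(-12 + C\right)$)
$l{\left(-7,2 - 3 \right)} \left(E{\left(11 \right)} - 12\right) = \left(3 - -7\right) \left(\left(-3 - 264 + 2 \cdot 11^{2}\right) - 12\right) = \left(3 + 7\right) \left(\left(-3 - 264 + 2 \cdot 121\right) - 12\right) = 10 \left(\left(-3 - 264 + 242\right) - 12\right) = 10 \left(-25 - 12\right) = 10 \left(-37\right) = -370$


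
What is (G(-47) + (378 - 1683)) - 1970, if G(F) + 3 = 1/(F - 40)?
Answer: -285187/87 ≈ -3278.0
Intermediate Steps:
G(F) = -3 + 1/(-40 + F) (G(F) = -3 + 1/(F - 40) = -3 + 1/(-40 + F))
(G(-47) + (378 - 1683)) - 1970 = ((121 - 3*(-47))/(-40 - 47) + (378 - 1683)) - 1970 = ((121 + 141)/(-87) - 1305) - 1970 = (-1/87*262 - 1305) - 1970 = (-262/87 - 1305) - 1970 = -113797/87 - 1970 = -285187/87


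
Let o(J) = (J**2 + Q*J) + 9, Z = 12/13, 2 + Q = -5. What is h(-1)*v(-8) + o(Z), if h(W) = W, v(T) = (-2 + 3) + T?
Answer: 1756/169 ≈ 10.391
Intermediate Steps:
v(T) = 1 + T
Q = -7 (Q = -2 - 5 = -7)
Z = 12/13 (Z = 12*(1/13) = 12/13 ≈ 0.92308)
o(J) = 9 + J**2 - 7*J (o(J) = (J**2 - 7*J) + 9 = 9 + J**2 - 7*J)
h(-1)*v(-8) + o(Z) = -(1 - 8) + (9 + (12/13)**2 - 7*12/13) = -1*(-7) + (9 + 144/169 - 84/13) = 7 + 573/169 = 1756/169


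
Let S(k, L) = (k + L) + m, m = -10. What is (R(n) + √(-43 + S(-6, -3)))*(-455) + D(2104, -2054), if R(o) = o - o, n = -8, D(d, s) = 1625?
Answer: 1625 - 455*I*√62 ≈ 1625.0 - 3582.7*I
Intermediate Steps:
S(k, L) = -10 + L + k (S(k, L) = (k + L) - 10 = (L + k) - 10 = -10 + L + k)
R(o) = 0
(R(n) + √(-43 + S(-6, -3)))*(-455) + D(2104, -2054) = (0 + √(-43 + (-10 - 3 - 6)))*(-455) + 1625 = (0 + √(-43 - 19))*(-455) + 1625 = (0 + √(-62))*(-455) + 1625 = (0 + I*√62)*(-455) + 1625 = (I*√62)*(-455) + 1625 = -455*I*√62 + 1625 = 1625 - 455*I*√62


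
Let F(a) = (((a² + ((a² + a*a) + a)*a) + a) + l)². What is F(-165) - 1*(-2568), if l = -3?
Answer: 79744328483592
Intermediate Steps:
F(a) = (-3 + a + a² + a*(a + 2*a²))² (F(a) = (((a² + ((a² + a*a) + a)*a) + a) - 3)² = (((a² + ((a² + a²) + a)*a) + a) - 3)² = (((a² + (2*a² + a)*a) + a) - 3)² = (((a² + (a + 2*a²)*a) + a) - 3)² = (((a² + a*(a + 2*a²)) + a) - 3)² = ((a + a² + a*(a + 2*a²)) - 3)² = (-3 + a + a² + a*(a + 2*a²))²)
F(-165) - 1*(-2568) = (-3 - 165 + 2*(-165)² + 2*(-165)³)² - 1*(-2568) = (-3 - 165 + 2*27225 + 2*(-4492125))² + 2568 = (-3 - 165 + 54450 - 8984250)² + 2568 = (-8929968)² + 2568 = 79744328481024 + 2568 = 79744328483592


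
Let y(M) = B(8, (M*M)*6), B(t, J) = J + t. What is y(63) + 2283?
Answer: 26105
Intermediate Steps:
y(M) = 8 + 6*M² (y(M) = (M*M)*6 + 8 = M²*6 + 8 = 6*M² + 8 = 8 + 6*M²)
y(63) + 2283 = (8 + 6*63²) + 2283 = (8 + 6*3969) + 2283 = (8 + 23814) + 2283 = 23822 + 2283 = 26105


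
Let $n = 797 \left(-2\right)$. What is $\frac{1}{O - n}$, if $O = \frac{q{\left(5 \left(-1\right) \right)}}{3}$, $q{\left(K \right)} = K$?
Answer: $\frac{3}{4777} \approx 0.00062801$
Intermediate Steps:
$n = -1594$
$O = - \frac{5}{3}$ ($O = \frac{5 \left(-1\right)}{3} = \left(-5\right) \frac{1}{3} = - \frac{5}{3} \approx -1.6667$)
$\frac{1}{O - n} = \frac{1}{- \frac{5}{3} - -1594} = \frac{1}{- \frac{5}{3} + 1594} = \frac{1}{\frac{4777}{3}} = \frac{3}{4777}$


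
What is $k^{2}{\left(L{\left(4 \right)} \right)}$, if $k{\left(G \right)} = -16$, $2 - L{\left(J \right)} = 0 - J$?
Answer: $256$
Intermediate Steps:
$L{\left(J \right)} = 2 + J$ ($L{\left(J \right)} = 2 - \left(0 - J\right) = 2 - - J = 2 + J$)
$k^{2}{\left(L{\left(4 \right)} \right)} = \left(-16\right)^{2} = 256$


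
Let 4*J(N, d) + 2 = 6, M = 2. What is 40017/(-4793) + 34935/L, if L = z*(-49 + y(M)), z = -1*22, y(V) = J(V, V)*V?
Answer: 126065877/4955962 ≈ 25.437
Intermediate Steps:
J(N, d) = 1 (J(N, d) = -½ + (¼)*6 = -½ + 3/2 = 1)
y(V) = V (y(V) = 1*V = V)
z = -22
L = 1034 (L = -22*(-49 + 2) = -22*(-47) = 1034)
40017/(-4793) + 34935/L = 40017/(-4793) + 34935/1034 = 40017*(-1/4793) + 34935*(1/1034) = -40017/4793 + 34935/1034 = 126065877/4955962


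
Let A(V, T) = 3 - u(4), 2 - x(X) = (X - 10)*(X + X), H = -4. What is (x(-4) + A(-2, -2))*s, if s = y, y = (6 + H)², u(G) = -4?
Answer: -412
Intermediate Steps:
y = 4 (y = (6 - 4)² = 2² = 4)
s = 4
x(X) = 2 - 2*X*(-10 + X) (x(X) = 2 - (X - 10)*(X + X) = 2 - (-10 + X)*2*X = 2 - 2*X*(-10 + X))
A(V, T) = 7 (A(V, T) = 3 - 1*(-4) = 3 + 4 = 7)
(x(-4) + A(-2, -2))*s = ((2 - 2*(-4)² + 20*(-4)) + 7)*4 = ((2 - 2*16 - 80) + 7)*4 = ((2 - 32 - 80) + 7)*4 = (-110 + 7)*4 = -103*4 = -412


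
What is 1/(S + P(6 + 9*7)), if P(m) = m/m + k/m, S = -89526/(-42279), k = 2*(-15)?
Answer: 324139/869575 ≈ 0.37276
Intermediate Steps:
k = -30
S = 29842/14093 (S = -89526*(-1/42279) = 29842/14093 ≈ 2.1175)
P(m) = 1 - 30/m (P(m) = m/m - 30/m = 1 - 30/m)
1/(S + P(6 + 9*7)) = 1/(29842/14093 + (-30 + (6 + 9*7))/(6 + 9*7)) = 1/(29842/14093 + (-30 + (6 + 63))/(6 + 63)) = 1/(29842/14093 + (-30 + 69)/69) = 1/(29842/14093 + (1/69)*39) = 1/(29842/14093 + 13/23) = 1/(869575/324139) = 324139/869575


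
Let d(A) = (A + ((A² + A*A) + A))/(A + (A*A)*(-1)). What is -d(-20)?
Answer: 38/21 ≈ 1.8095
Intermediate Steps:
d(A) = (2*A + 2*A²)/(A - A²) (d(A) = (A + ((A² + A²) + A))/(A + A²*(-1)) = (A + (2*A² + A))/(A - A²) = (A + (A + 2*A²))/(A - A²) = (2*A + 2*A²)/(A - A²))
-d(-20) = -2*(-1 - 1*(-20))/(-1 - 20) = -2*(-1 + 20)/(-21) = -2*(-1)*19/21 = -1*(-38/21) = 38/21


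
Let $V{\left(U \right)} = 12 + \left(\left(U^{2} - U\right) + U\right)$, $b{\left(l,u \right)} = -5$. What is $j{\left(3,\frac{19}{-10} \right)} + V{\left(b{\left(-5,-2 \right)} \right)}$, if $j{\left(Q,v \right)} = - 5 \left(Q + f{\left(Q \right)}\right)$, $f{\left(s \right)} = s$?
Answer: $7$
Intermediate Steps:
$j{\left(Q,v \right)} = - 10 Q$ ($j{\left(Q,v \right)} = - 5 \left(Q + Q\right) = - 5 \cdot 2 Q = - 10 Q$)
$V{\left(U \right)} = 12 + U^{2}$
$j{\left(3,\frac{19}{-10} \right)} + V{\left(b{\left(-5,-2 \right)} \right)} = \left(-10\right) 3 + \left(12 + \left(-5\right)^{2}\right) = -30 + \left(12 + 25\right) = -30 + 37 = 7$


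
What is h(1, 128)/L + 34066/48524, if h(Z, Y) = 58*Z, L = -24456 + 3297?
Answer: 358994051/513359658 ≈ 0.69930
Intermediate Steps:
L = -21159
h(1, 128)/L + 34066/48524 = (58*1)/(-21159) + 34066/48524 = 58*(-1/21159) + 34066*(1/48524) = -58/21159 + 17033/24262 = 358994051/513359658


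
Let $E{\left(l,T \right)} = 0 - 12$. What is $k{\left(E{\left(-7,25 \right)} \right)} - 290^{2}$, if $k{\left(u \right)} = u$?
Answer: $-84112$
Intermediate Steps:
$E{\left(l,T \right)} = -12$ ($E{\left(l,T \right)} = 0 - 12 = -12$)
$k{\left(E{\left(-7,25 \right)} \right)} - 290^{2} = -12 - 290^{2} = -12 - 84100 = -84112$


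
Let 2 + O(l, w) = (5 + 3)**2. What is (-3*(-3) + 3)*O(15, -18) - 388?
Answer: 356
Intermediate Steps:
O(l, w) = 62 (O(l, w) = -2 + (5 + 3)**2 = -2 + 8**2 = -2 + 64 = 62)
(-3*(-3) + 3)*O(15, -18) - 388 = (-3*(-3) + 3)*62 - 388 = (9 + 3)*62 - 388 = 12*62 - 388 = 744 - 388 = 356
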